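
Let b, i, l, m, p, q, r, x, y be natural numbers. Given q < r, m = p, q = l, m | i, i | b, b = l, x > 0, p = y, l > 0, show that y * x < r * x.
m = p and p = y, so m = y. b = l and i | b, so i | l. m | i, so m | l. l > 0, so m ≤ l. q = l and q < r, therefore l < r. Since m ≤ l, m < r. m = y, so y < r. Since x > 0, y * x < r * x.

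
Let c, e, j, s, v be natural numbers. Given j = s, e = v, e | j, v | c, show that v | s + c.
e = v and e | j, therefore v | j. Since j = s, v | s. v | c, so v | s + c.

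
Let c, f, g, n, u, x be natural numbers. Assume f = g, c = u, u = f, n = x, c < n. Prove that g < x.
c = u and u = f, so c = f. n = x and c < n, thus c < x. c = f, so f < x. f = g, so g < x.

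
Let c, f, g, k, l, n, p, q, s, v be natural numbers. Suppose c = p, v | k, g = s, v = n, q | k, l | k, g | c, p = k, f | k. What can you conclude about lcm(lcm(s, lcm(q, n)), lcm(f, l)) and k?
lcm(lcm(s, lcm(q, n)), lcm(f, l)) | k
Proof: From c = p and p = k, c = k. g = s and g | c, therefore s | c. c = k, so s | k. Since v = n and v | k, n | k. q | k, so lcm(q, n) | k. Since s | k, lcm(s, lcm(q, n)) | k. Because f | k and l | k, lcm(f, l) | k. Since lcm(s, lcm(q, n)) | k, lcm(lcm(s, lcm(q, n)), lcm(f, l)) | k.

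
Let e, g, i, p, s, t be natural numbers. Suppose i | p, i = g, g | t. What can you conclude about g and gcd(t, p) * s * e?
g | gcd(t, p) * s * e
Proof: Because i = g and i | p, g | p. From g | t, g | gcd(t, p). Then g | gcd(t, p) * s. Then g | gcd(t, p) * s * e.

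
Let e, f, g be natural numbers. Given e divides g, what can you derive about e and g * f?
e divides g * f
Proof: Because e divides g, by divisibility extends to multiples, e divides g * f.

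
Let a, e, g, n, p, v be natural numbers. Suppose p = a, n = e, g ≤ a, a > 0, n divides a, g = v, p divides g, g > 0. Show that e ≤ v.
p = a and p divides g, so a divides g. g > 0, so a ≤ g. Since g ≤ a, a = g. g = v, so a = v. From n divides a and a > 0, n ≤ a. a = v, so n ≤ v. n = e, so e ≤ v.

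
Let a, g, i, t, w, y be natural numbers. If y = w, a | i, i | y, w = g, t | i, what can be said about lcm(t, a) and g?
lcm(t, a) | g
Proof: Because t | i and a | i, lcm(t, a) | i. y = w and w = g, so y = g. Since i | y, i | g. Since lcm(t, a) | i, lcm(t, a) | g.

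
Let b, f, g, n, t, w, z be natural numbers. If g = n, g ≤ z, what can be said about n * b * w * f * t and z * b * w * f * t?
n * b * w * f * t ≤ z * b * w * f * t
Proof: From g = n and g ≤ z, n ≤ z. By multiplying by a non-negative, n * b ≤ z * b. By multiplying by a non-negative, n * b * w ≤ z * b * w. By multiplying by a non-negative, n * b * w * f ≤ z * b * w * f. By multiplying by a non-negative, n * b * w * f * t ≤ z * b * w * f * t.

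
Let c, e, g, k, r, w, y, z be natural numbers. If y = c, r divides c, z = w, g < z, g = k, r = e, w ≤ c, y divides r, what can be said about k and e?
k < e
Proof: y = c and y divides r, so c divides r. r divides c, so c = r. r = e, so c = e. z = w and g < z, so g < w. From w ≤ c, g < c. c = e, so g < e. g = k, so k < e.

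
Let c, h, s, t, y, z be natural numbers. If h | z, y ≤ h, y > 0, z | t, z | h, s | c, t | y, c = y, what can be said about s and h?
s ≤ h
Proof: z | h and h | z, so z = h. From z | t and t | y, z | y. Since y > 0, z ≤ y. Since z = h, h ≤ y. y ≤ h, so y = h. Because c = y and s | c, s | y. y > 0, so s ≤ y. y = h, so s ≤ h.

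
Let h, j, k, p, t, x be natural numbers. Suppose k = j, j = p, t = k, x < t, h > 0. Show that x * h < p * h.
Because k = j and j = p, k = p. t = k and x < t, hence x < k. k = p, so x < p. Since h > 0, x * h < p * h.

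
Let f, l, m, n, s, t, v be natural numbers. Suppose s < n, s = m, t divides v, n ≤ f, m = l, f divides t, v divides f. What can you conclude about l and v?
l < v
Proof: f divides t and t divides v, therefore f divides v. Since v divides f, f = v. Because s = m and s < n, m < n. n ≤ f, so m < f. Since m = l, l < f. Since f = v, l < v.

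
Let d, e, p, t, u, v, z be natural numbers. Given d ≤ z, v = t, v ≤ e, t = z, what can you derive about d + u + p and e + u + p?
d + u + p ≤ e + u + p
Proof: v = t and t = z, therefore v = z. Since v ≤ e, z ≤ e. Since d ≤ z, d ≤ e. Then d + u ≤ e + u. Then d + u + p ≤ e + u + p.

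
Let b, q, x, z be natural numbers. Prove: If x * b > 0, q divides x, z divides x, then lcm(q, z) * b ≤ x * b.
From q divides x and z divides x, lcm(q, z) divides x. Then lcm(q, z) * b divides x * b. Since x * b > 0, lcm(q, z) * b ≤ x * b.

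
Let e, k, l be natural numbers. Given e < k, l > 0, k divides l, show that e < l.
k divides l and l > 0, therefore k ≤ l. From e < k, e < l.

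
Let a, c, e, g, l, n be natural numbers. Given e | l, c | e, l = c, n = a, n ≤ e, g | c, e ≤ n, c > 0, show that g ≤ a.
l = c and e | l, hence e | c. Since c | e, c = e. Since e ≤ n and n ≤ e, e = n. Since c = e, c = n. Since n = a, c = a. Since g | c and c > 0, g ≤ c. c = a, so g ≤ a.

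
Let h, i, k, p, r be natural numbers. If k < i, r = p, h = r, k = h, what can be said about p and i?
p < i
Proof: k = h and h = r, thus k = r. Because r = p, k = p. k < i, so p < i.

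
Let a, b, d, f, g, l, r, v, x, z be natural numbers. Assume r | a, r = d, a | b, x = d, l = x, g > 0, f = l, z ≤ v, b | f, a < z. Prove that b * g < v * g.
f = l and l = x, hence f = x. Since x = d, f = d. b | f, so b | d. r = d and r | a, hence d | a. Since b | d, b | a. a | b, so a = b. a < z and z ≤ v, so a < v. Since a = b, b < v. g > 0, so b * g < v * g.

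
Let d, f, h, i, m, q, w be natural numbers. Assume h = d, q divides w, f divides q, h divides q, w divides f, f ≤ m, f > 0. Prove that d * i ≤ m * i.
q divides w and w divides f, so q divides f. Because f divides q, q = f. h divides q, so h divides f. Since f > 0, h ≤ f. h = d, so d ≤ f. Since f ≤ m, d ≤ m. By multiplying by a non-negative, d * i ≤ m * i.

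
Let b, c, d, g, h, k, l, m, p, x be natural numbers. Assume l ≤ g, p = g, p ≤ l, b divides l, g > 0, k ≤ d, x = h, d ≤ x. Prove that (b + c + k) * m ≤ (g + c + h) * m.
p = g and p ≤ l, therefore g ≤ l. Since l ≤ g, l = g. Because b divides l, b divides g. g > 0, so b ≤ g. Then b + c ≤ g + c. x = h and d ≤ x, hence d ≤ h. k ≤ d, so k ≤ h. b + c ≤ g + c, so b + c + k ≤ g + c + h. By multiplying by a non-negative, (b + c + k) * m ≤ (g + c + h) * m.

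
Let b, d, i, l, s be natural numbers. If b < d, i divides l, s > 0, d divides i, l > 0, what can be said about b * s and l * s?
b * s < l * s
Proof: d divides i and i divides l, hence d divides l. Since l > 0, d ≤ l. b < d, so b < l. Combined with s > 0, by multiplying by a positive, b * s < l * s.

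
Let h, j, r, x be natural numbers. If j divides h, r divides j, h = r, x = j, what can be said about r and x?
r = x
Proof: h = r and j divides h, so j divides r. r divides j, so j = r. x = j, so x = r. Then r = x.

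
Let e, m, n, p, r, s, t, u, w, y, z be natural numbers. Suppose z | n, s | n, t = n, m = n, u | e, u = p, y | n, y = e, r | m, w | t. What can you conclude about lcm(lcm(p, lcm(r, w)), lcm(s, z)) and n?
lcm(lcm(p, lcm(r, w)), lcm(s, z)) | n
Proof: y = e and y | n, therefore e | n. u | e, so u | n. Since u = p, p | n. Since m = n and r | m, r | n. Since t = n and w | t, w | n. Because r | n, lcm(r, w) | n. Since p | n, lcm(p, lcm(r, w)) | n. Since s | n and z | n, lcm(s, z) | n. From lcm(p, lcm(r, w)) | n, lcm(lcm(p, lcm(r, w)), lcm(s, z)) | n.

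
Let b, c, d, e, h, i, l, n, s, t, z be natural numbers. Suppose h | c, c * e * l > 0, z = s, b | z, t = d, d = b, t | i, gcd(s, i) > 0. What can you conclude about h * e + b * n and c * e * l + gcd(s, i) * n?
h * e + b * n ≤ c * e * l + gcd(s, i) * n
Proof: h | c, therefore h * e | c * e. Then h * e | c * e * l. Since c * e * l > 0, h * e ≤ c * e * l. Since z = s and b | z, b | s. From t = d and d = b, t = b. t | i, so b | i. Since b | s, b | gcd(s, i). gcd(s, i) > 0, so b ≤ gcd(s, i). Then b * n ≤ gcd(s, i) * n. Since h * e ≤ c * e * l, h * e + b * n ≤ c * e * l + gcd(s, i) * n.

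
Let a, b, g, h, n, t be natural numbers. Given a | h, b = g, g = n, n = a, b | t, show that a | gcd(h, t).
b = g and g = n, thus b = n. Since n = a, b = a. Since b | t, a | t. Since a | h, a | gcd(h, t).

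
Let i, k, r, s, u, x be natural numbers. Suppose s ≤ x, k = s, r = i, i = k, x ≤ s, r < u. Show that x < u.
i = k and k = s, hence i = s. From s ≤ x and x ≤ s, s = x. i = s, so i = x. Since r = i and r < u, i < u. i = x, so x < u.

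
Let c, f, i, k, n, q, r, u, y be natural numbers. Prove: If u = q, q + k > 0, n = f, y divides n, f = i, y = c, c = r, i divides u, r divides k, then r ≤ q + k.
n = f and f = i, therefore n = i. y = c and y divides n, thus c divides n. c = r, so r divides n. Since n = i, r divides i. u = q and i divides u, thus i divides q. r divides i, so r divides q. r divides k, so r divides q + k. From q + k > 0, r ≤ q + k.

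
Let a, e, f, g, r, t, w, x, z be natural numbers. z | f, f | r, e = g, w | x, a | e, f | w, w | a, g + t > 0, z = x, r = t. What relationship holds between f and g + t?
f ≤ g + t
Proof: z = x and z | f, so x | f. Since w | x, w | f. f | w, so w = f. w | a and a | e, thus w | e. e = g, so w | g. w = f, so f | g. Because r = t and f | r, f | t. f | g, so f | g + t. Because g + t > 0, f ≤ g + t.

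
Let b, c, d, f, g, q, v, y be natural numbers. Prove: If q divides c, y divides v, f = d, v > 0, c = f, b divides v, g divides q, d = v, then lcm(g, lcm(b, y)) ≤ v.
c = f and f = d, hence c = d. d = v, so c = v. q divides c, so q divides v. Because g divides q, g divides v. b divides v and y divides v, hence lcm(b, y) divides v. g divides v, so lcm(g, lcm(b, y)) divides v. Since v > 0, lcm(g, lcm(b, y)) ≤ v.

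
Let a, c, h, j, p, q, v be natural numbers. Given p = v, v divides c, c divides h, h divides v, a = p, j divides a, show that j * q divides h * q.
v divides c and c divides h, hence v divides h. h divides v, so v = h. p = v, so p = h. a = p and j divides a, therefore j divides p. p = h, so j divides h. Then j * q divides h * q.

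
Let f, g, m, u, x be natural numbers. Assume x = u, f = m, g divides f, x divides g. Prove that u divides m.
x divides g and g divides f, so x divides f. f = m, so x divides m. Since x = u, u divides m.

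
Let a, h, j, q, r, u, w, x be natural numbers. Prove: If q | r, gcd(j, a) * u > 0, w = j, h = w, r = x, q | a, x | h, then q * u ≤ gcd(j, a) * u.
h = w and w = j, therefore h = j. Because r = x and q | r, q | x. Since x | h, q | h. h = j, so q | j. Since q | a, q | gcd(j, a). Then q * u | gcd(j, a) * u. Since gcd(j, a) * u > 0, q * u ≤ gcd(j, a) * u.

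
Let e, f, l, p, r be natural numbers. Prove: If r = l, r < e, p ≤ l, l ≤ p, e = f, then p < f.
l ≤ p and p ≤ l, thus l = p. r = l, so r = p. From e = f and r < e, r < f. r = p, so p < f.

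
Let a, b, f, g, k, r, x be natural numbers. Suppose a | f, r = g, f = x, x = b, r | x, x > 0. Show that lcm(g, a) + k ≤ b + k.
Since r = g and r | x, g | x. f = x and a | f, thus a | x. g | x, so lcm(g, a) | x. Since x > 0, lcm(g, a) ≤ x. Since x = b, lcm(g, a) ≤ b. Then lcm(g, a) + k ≤ b + k.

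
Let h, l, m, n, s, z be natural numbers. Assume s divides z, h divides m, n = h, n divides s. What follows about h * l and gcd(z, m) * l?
h * l divides gcd(z, m) * l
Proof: n divides s and s divides z, thus n divides z. n = h, so h divides z. h divides m, so h divides gcd(z, m). Then h * l divides gcd(z, m) * l.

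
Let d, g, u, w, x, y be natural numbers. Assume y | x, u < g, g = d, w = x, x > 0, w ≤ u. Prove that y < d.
Because y | x and x > 0, y ≤ x. w = x and w ≤ u, thus x ≤ u. Since y ≤ x, y ≤ u. g = d and u < g, so u < d. Since y ≤ u, y < d.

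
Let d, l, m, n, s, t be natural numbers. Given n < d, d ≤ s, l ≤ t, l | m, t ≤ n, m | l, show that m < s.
From l | m and m | l, l = m. Since l ≤ t, m ≤ t. Because n < d and d ≤ s, n < s. t ≤ n, so t < s. Since m ≤ t, m < s.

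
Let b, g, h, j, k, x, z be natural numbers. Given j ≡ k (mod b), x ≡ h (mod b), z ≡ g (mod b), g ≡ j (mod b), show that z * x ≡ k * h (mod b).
z ≡ g (mod b) and g ≡ j (mod b), hence z ≡ j (mod b). j ≡ k (mod b), so z ≡ k (mod b). x ≡ h (mod b), so z * x ≡ k * h (mod b).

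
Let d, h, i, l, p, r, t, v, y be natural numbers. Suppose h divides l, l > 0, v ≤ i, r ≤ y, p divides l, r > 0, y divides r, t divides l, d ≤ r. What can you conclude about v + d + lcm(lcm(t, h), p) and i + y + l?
v + d + lcm(lcm(t, h), p) ≤ i + y + l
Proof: y divides r and r > 0, so y ≤ r. r ≤ y, so r = y. Since d ≤ r, d ≤ y. Since v ≤ i, v + d ≤ i + y. From t divides l and h divides l, lcm(t, h) divides l. Since p divides l, lcm(lcm(t, h), p) divides l. Since l > 0, lcm(lcm(t, h), p) ≤ l. v + d ≤ i + y, so v + d + lcm(lcm(t, h), p) ≤ i + y + l.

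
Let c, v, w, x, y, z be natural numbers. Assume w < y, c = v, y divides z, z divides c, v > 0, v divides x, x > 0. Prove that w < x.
y divides z and z divides c, so y divides c. Since c = v, y divides v. Since v > 0, y ≤ v. w < y, so w < v. Because v divides x and x > 0, v ≤ x. Since w < v, w < x.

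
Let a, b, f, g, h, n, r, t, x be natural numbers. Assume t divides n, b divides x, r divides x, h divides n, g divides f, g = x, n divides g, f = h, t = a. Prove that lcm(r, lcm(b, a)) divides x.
f = h and g divides f, thus g divides h. h divides n, so g divides n. n divides g, so n = g. g = x, so n = x. From t = a and t divides n, a divides n. Because n = x, a divides x. Since b divides x, lcm(b, a) divides x. Since r divides x, lcm(r, lcm(b, a)) divides x.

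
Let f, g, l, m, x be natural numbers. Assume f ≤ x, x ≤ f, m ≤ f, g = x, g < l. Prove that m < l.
Since f ≤ x and x ≤ f, f = x. Since m ≤ f, m ≤ x. g = x and g < l, therefore x < l. m ≤ x, so m < l.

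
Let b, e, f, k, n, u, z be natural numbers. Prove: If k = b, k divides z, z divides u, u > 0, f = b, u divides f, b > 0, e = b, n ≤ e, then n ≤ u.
k = b and k divides z, therefore b divides z. Since z divides u, b divides u. Since u > 0, b ≤ u. f = b and u divides f, hence u divides b. b > 0, so u ≤ b. Since b ≤ u, b = u. Because e = b and n ≤ e, n ≤ b. Since b = u, n ≤ u.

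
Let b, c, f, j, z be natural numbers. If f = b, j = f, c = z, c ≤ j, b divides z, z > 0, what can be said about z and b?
z = b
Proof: c = z and c ≤ j, hence z ≤ j. Since j = f, z ≤ f. Since f = b, z ≤ b. Since b divides z and z > 0, b ≤ z. Since z ≤ b, z = b.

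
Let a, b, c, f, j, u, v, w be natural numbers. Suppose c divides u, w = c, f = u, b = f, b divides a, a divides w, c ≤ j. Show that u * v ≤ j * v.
From b = f and b divides a, f divides a. Since a divides w, f divides w. Since f = u, u divides w. Since w = c, u divides c. c divides u, so c = u. c ≤ j, so u ≤ j. By multiplying by a non-negative, u * v ≤ j * v.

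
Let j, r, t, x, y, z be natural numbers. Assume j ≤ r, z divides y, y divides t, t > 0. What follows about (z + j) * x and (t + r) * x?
(z + j) * x ≤ (t + r) * x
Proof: z divides y and y divides t, so z divides t. Because t > 0, z ≤ t. j ≤ r, so z + j ≤ t + r. By multiplying by a non-negative, (z + j) * x ≤ (t + r) * x.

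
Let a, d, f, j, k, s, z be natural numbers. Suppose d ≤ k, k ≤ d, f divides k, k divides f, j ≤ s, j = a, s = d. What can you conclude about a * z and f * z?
a * z ≤ f * z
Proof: d ≤ k and k ≤ d, hence d = k. Since s = d, s = k. From k divides f and f divides k, k = f. Since s = k, s = f. j = a and j ≤ s, thus a ≤ s. Since s = f, a ≤ f. By multiplying by a non-negative, a * z ≤ f * z.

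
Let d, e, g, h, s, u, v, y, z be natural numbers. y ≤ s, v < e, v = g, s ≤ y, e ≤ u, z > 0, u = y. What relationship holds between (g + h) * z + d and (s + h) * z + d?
(g + h) * z + d < (s + h) * z + d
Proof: y ≤ s and s ≤ y, thus y = s. Since u = y, u = s. Because v = g and v < e, g < e. e ≤ u, so g < u. Since u = s, g < s. Then g + h < s + h. Since z > 0, by multiplying by a positive, (g + h) * z < (s + h) * z. Then (g + h) * z + d < (s + h) * z + d.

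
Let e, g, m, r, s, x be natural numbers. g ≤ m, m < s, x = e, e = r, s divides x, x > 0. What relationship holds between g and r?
g < r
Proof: Because g ≤ m and m < s, g < s. Because x = e and e = r, x = r. s divides x and x > 0, so s ≤ x. Since x = r, s ≤ r. Because g < s, g < r.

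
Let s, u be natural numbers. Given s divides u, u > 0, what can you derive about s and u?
s ≤ u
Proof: s divides u and u > 0. By divisors are at most what they divide, s ≤ u.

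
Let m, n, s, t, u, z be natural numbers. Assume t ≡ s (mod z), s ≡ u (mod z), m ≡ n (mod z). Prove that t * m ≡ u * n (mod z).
From t ≡ s (mod z) and s ≡ u (mod z), t ≡ u (mod z). Combined with m ≡ n (mod z), by multiplying congruences, t * m ≡ u * n (mod z).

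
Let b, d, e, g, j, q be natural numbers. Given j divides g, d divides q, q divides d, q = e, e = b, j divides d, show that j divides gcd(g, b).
d divides q and q divides d, thus d = q. q = e, so d = e. Since e = b, d = b. j divides d, so j divides b. j divides g, so j divides gcd(g, b).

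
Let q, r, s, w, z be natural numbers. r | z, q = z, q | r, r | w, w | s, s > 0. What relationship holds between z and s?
z ≤ s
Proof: q = z and q | r, therefore z | r. Since r | z, r = z. Because r | w and w | s, r | s. r = z, so z | s. s > 0, so z ≤ s.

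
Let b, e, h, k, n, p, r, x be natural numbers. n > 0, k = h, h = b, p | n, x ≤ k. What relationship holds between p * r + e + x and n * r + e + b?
p * r + e + x ≤ n * r + e + b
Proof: p | n and n > 0, thus p ≤ n. Then p * r ≤ n * r. Then p * r + e ≤ n * r + e. Because k = h and h = b, k = b. Since x ≤ k, x ≤ b. p * r + e ≤ n * r + e, so p * r + e + x ≤ n * r + e + b.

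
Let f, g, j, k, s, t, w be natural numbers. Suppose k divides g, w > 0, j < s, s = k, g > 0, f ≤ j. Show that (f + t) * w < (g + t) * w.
Since s = k and j < s, j < k. k divides g and g > 0, therefore k ≤ g. j < k, so j < g. f ≤ j, so f < g. Then f + t < g + t. Combined with w > 0, by multiplying by a positive, (f + t) * w < (g + t) * w.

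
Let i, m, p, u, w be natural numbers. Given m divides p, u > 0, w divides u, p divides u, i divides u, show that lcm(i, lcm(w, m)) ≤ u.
m divides p and p divides u, so m divides u. w divides u, so lcm(w, m) divides u. Since i divides u, lcm(i, lcm(w, m)) divides u. Since u > 0, lcm(i, lcm(w, m)) ≤ u.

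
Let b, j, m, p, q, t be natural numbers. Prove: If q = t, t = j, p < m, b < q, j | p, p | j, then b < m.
j | p and p | j, so j = p. Because q = t and t = j, q = j. b < q, so b < j. Since j = p, b < p. Since p < m, b < m.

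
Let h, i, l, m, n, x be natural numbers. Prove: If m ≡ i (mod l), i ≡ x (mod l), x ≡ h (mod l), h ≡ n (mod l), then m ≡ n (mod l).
m ≡ i (mod l) and i ≡ x (mod l), thus m ≡ x (mod l). Since x ≡ h (mod l), m ≡ h (mod l). Since h ≡ n (mod l), m ≡ n (mod l).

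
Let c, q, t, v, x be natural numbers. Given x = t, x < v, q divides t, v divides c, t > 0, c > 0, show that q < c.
Since q divides t and t > 0, q ≤ t. From x = t and x < v, t < v. q ≤ t, so q < v. From v divides c and c > 0, v ≤ c. q < v, so q < c.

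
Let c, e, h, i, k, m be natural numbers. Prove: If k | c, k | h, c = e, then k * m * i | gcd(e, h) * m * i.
Because c = e and k | c, k | e. Since k | h, k | gcd(e, h). Then k * m | gcd(e, h) * m. Then k * m * i | gcd(e, h) * m * i.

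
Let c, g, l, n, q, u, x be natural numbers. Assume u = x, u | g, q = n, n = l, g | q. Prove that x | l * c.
Because u | g and g | q, u | q. Since q = n, u | n. Since n = l, u | l. From u = x, x | l. Then x | l * c.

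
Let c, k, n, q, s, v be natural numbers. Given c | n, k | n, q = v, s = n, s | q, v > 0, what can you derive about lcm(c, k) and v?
lcm(c, k) ≤ v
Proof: c | n and k | n, therefore lcm(c, k) | n. From s = n and s | q, n | q. Since q = v, n | v. lcm(c, k) | n, so lcm(c, k) | v. Because v > 0, lcm(c, k) ≤ v.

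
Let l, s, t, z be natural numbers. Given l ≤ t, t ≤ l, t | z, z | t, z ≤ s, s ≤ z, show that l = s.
l ≤ t and t ≤ l, hence l = t. t | z and z | t, so t = z. l = t, so l = z. Because z ≤ s and s ≤ z, z = s. Since l = z, l = s.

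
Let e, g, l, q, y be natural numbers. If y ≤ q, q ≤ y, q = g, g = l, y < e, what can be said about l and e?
l < e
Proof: y ≤ q and q ≤ y, hence y = q. q = g, so y = g. g = l, so y = l. Since y < e, l < e.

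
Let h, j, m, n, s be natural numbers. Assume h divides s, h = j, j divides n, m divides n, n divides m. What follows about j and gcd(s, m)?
j divides gcd(s, m)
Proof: h = j and h divides s, thus j divides s. n divides m and m divides n, hence n = m. Since j divides n, j divides m. j divides s, so j divides gcd(s, m).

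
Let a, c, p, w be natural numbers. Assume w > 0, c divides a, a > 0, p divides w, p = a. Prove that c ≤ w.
c divides a and a > 0, hence c ≤ a. Since p = a and p divides w, a divides w. Since w > 0, a ≤ w. c ≤ a, so c ≤ w.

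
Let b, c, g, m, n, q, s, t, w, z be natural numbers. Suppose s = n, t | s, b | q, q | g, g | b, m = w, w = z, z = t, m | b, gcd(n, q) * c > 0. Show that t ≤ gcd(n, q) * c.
s = n and t | s, thus t | n. From q | g and g | b, q | b. b | q, so b = q. w = z and z = t, therefore w = t. m = w, so m = t. m | b, so t | b. b = q, so t | q. Since t | n, t | gcd(n, q). Then t | gcd(n, q) * c. Because gcd(n, q) * c > 0, t ≤ gcd(n, q) * c.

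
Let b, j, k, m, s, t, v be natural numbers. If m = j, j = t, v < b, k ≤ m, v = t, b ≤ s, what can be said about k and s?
k < s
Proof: From m = j and k ≤ m, k ≤ j. j = t, so k ≤ t. v = t and v < b, so t < b. Because b ≤ s, t < s. Since k ≤ t, k < s.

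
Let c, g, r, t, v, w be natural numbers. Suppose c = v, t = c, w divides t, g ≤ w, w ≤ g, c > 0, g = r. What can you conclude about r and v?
r ≤ v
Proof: w ≤ g and g ≤ w, thus w = g. Because t = c and w divides t, w divides c. w = g, so g divides c. Because c > 0, g ≤ c. c = v, so g ≤ v. Since g = r, r ≤ v.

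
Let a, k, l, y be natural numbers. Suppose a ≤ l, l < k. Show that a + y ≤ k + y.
a ≤ l and l < k, thus a < k. Then a + y < k + y. Then a + y ≤ k + y.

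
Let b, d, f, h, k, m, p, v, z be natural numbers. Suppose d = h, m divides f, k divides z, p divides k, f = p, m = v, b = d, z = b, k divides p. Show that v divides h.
z = b and b = d, hence z = d. Since d = h, z = h. Since f = p and m divides f, m divides p. k divides p and p divides k, hence k = p. Since k divides z, p divides z. m divides p, so m divides z. Because z = h, m divides h. Since m = v, v divides h.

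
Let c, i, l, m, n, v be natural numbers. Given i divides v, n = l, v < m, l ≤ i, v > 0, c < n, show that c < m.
n = l and c < n, therefore c < l. Since l ≤ i, c < i. Because i divides v and v > 0, i ≤ v. v < m, so i < m. c < i, so c < m.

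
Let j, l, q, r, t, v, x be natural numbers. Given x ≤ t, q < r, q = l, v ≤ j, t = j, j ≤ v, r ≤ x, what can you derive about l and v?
l < v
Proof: Because j ≤ v and v ≤ j, j = v. Since t = j, t = v. From q < r and r ≤ x, q < x. x ≤ t, so q < t. t = v, so q < v. q = l, so l < v.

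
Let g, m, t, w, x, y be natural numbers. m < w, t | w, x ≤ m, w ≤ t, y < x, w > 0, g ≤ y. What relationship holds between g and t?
g < t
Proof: g ≤ y and y < x, thus g < x. x ≤ m, so g < m. t | w and w > 0, hence t ≤ w. Since w ≤ t, w = t. From m < w, m < t. g < m, so g < t.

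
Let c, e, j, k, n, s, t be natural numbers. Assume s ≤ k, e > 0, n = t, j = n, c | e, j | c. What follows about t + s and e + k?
t + s ≤ e + k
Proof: From j = n and n = t, j = t. Because j | c and c | e, j | e. e > 0, so j ≤ e. Since j = t, t ≤ e. s ≤ k, so t + s ≤ e + k.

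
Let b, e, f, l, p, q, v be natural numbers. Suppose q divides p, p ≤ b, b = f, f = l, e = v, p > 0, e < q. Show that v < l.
e = v and e < q, thus v < q. b = f and f = l, so b = l. q divides p and p > 0, thus q ≤ p. p ≤ b, so q ≤ b. b = l, so q ≤ l. v < q, so v < l.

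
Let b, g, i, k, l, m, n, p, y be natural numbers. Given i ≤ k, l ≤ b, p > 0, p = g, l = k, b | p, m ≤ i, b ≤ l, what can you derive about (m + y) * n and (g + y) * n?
(m + y) * n ≤ (g + y) * n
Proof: Since m ≤ i and i ≤ k, m ≤ k. b ≤ l and l ≤ b, hence b = l. Since b | p, l | p. Because p > 0, l ≤ p. From p = g, l ≤ g. Since l = k, k ≤ g. Since m ≤ k, m ≤ g. Then m + y ≤ g + y. Then (m + y) * n ≤ (g + y) * n.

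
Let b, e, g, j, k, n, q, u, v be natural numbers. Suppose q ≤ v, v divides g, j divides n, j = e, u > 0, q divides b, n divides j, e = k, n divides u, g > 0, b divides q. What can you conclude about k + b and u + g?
k + b ≤ u + g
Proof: n divides j and j divides n, hence n = j. j = e, so n = e. e = k, so n = k. Since n divides u, k divides u. Since u > 0, k ≤ u. From q divides b and b divides q, q = b. q ≤ v, so b ≤ v. v divides g and g > 0, so v ≤ g. Since b ≤ v, b ≤ g. Since k ≤ u, k + b ≤ u + g.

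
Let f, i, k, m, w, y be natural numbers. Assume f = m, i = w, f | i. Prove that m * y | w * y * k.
i = w and f | i, thus f | w. Since f = m, m | w. Then m * y | w * y. Then m * y | w * y * k.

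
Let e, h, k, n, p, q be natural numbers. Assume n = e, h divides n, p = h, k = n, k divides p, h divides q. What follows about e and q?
e divides q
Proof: From p = h and k divides p, k divides h. Since k = n, n divides h. h divides n, so h = n. n = e, so h = e. h divides q, so e divides q.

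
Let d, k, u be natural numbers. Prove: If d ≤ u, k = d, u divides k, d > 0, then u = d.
k = d and u divides k, therefore u divides d. d > 0, so u ≤ d. d ≤ u, so d = u. Then u = d.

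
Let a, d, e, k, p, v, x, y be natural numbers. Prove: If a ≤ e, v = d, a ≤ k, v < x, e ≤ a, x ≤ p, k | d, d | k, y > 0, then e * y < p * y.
a ≤ e and e ≤ a, thus a = e. From k | d and d | k, k = d. Because a ≤ k, a ≤ d. a = e, so e ≤ d. From v = d and v < x, d < x. x ≤ p, so d < p. e ≤ d, so e < p. y > 0, so e * y < p * y.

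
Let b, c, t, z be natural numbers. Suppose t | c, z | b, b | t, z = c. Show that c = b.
From z = c and z | b, c | b. From b | t and t | c, b | c. c | b, so c = b.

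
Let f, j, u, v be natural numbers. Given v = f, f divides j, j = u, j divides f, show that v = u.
From f divides j and j divides f, f = j. Since v = f, v = j. Since j = u, v = u.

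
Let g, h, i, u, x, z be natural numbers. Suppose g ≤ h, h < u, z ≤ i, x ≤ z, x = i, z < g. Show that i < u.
Because x = i and x ≤ z, i ≤ z. z ≤ i, so z = i. From g ≤ h and h < u, g < u. Since z < g, z < u. z = i, so i < u.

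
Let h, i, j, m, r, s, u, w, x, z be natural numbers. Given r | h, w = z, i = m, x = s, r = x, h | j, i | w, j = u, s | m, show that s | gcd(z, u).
i = m and i | w, therefore m | w. Since s | m, s | w. Since w = z, s | z. r = x and x = s, so r = s. r | h and h | j, thus r | j. Because r = s, s | j. Since j = u, s | u. Since s | z, s | gcd(z, u).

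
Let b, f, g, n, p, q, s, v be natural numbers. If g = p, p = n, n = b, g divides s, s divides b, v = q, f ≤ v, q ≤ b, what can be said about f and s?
f ≤ s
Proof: g = p and p = n, so g = n. Because n = b, g = b. g divides s, so b divides s. s divides b, so b = s. v = q and f ≤ v, therefore f ≤ q. From q ≤ b, f ≤ b. b = s, so f ≤ s.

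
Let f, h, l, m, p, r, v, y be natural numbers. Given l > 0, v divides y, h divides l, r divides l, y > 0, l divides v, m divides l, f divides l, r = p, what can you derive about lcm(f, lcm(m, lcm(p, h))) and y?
lcm(f, lcm(m, lcm(p, h))) ≤ y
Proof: r = p and r divides l, therefore p divides l. Since h divides l, lcm(p, h) divides l. Since m divides l, lcm(m, lcm(p, h)) divides l. f divides l, so lcm(f, lcm(m, lcm(p, h))) divides l. Since l > 0, lcm(f, lcm(m, lcm(p, h))) ≤ l. l divides v and v divides y, thus l divides y. Since y > 0, l ≤ y. lcm(f, lcm(m, lcm(p, h))) ≤ l, so lcm(f, lcm(m, lcm(p, h))) ≤ y.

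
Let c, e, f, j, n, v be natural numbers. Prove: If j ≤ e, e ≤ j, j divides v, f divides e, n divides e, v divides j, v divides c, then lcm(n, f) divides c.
Since n divides e and f divides e, lcm(n, f) divides e. v divides j and j divides v, therefore v = j. j ≤ e and e ≤ j, hence j = e. Since v = j, v = e. Since v divides c, e divides c. lcm(n, f) divides e, so lcm(n, f) divides c.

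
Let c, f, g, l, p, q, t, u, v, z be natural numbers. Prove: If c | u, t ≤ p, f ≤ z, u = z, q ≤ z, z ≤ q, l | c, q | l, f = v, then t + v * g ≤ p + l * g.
Because q ≤ z and z ≤ q, q = z. q | l, so z | l. l | c and c | u, therefore l | u. Since u = z, l | z. Since z | l, z = l. f = v and f ≤ z, thus v ≤ z. z = l, so v ≤ l. Then v * g ≤ l * g. Since t ≤ p, t + v * g ≤ p + l * g.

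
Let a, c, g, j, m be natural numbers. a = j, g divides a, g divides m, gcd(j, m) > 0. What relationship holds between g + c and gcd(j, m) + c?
g + c ≤ gcd(j, m) + c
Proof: Since a = j and g divides a, g divides j. Since g divides m, g divides gcd(j, m). gcd(j, m) > 0, so g ≤ gcd(j, m). Then g + c ≤ gcd(j, m) + c.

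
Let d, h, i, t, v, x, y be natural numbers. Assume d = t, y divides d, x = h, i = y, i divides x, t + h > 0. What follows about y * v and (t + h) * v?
y * v ≤ (t + h) * v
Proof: d = t and y divides d, thus y divides t. Since i = y and i divides x, y divides x. Since x = h, y divides h. Since y divides t, y divides t + h. t + h > 0, so y ≤ t + h. By multiplying by a non-negative, y * v ≤ (t + h) * v.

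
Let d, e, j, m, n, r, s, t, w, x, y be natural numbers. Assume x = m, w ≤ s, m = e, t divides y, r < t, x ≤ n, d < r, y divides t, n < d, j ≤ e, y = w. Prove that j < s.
From x = m and m = e, x = e. From t divides y and y divides t, t = y. x ≤ n and n < d, therefore x < d. Because d < r, x < r. From r < t, x < t. t = y, so x < y. Because x = e, e < y. y = w, so e < w. Since j ≤ e, j < w. w ≤ s, so j < s.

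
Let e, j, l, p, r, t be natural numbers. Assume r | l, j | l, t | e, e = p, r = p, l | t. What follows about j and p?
j | p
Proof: e = p and t | e, thus t | p. l | t, so l | p. Since r = p and r | l, p | l. l | p, so l = p. From j | l, j | p.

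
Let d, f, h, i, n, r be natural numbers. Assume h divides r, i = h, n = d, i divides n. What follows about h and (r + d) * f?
h divides (r + d) * f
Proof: n = d and i divides n, thus i divides d. Since i = h, h divides d. Since h divides r, h divides r + d. Then h divides (r + d) * f.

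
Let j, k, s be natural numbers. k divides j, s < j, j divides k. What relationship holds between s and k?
s < k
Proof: From j divides k and k divides j, j = k. s < j, so s < k.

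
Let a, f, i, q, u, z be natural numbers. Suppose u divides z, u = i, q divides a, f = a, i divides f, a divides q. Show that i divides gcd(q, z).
Since a divides q and q divides a, a = q. f = a, so f = q. Because i divides f, i divides q. u = i and u divides z, hence i divides z. Since i divides q, i divides gcd(q, z).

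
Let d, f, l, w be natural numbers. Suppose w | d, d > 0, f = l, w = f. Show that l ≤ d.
w = f and w | d, hence f | d. Since d > 0, f ≤ d. Since f = l, l ≤ d.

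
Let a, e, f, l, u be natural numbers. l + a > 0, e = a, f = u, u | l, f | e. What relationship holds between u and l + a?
u ≤ l + a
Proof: f = u and f | e, therefore u | e. e = a, so u | a. u | l, so u | l + a. Since l + a > 0, u ≤ l + a.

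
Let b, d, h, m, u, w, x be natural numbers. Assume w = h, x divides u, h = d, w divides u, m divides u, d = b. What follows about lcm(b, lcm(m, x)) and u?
lcm(b, lcm(m, x)) divides u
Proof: w = h and h = d, thus w = d. w divides u, so d divides u. Since d = b, b divides u. m divides u and x divides u, thus lcm(m, x) divides u. Since b divides u, lcm(b, lcm(m, x)) divides u.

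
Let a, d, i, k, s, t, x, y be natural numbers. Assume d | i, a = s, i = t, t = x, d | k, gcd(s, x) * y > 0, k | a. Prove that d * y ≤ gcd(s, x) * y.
d | k and k | a, hence d | a. Since a = s, d | s. i = t and t = x, therefore i = x. d | i, so d | x. Since d | s, d | gcd(s, x). Then d * y | gcd(s, x) * y. Since gcd(s, x) * y > 0, d * y ≤ gcd(s, x) * y.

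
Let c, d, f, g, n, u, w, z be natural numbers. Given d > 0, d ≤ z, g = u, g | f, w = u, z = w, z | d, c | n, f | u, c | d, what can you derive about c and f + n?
c | f + n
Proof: From z = w and w = u, z = u. g = u and g | f, so u | f. f | u, so u = f. Since z = u, z = f. z | d and d > 0, so z ≤ d. Since d ≤ z, d = z. From c | d, c | z. Since z = f, c | f. c | n, so c | f + n.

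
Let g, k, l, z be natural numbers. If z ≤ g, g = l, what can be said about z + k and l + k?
z + k ≤ l + k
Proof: g = l and z ≤ g, therefore z ≤ l. Then z + k ≤ l + k.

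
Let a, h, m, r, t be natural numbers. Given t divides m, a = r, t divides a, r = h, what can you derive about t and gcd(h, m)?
t divides gcd(h, m)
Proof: a = r and r = h, therefore a = h. t divides a, so t divides h. Since t divides m, t divides gcd(h, m).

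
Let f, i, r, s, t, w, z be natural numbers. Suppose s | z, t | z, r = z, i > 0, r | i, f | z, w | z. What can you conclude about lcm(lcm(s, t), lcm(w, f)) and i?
lcm(lcm(s, t), lcm(w, f)) ≤ i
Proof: s | z and t | z, therefore lcm(s, t) | z. w | z and f | z, hence lcm(w, f) | z. Since lcm(s, t) | z, lcm(lcm(s, t), lcm(w, f)) | z. r = z and r | i, hence z | i. Since lcm(lcm(s, t), lcm(w, f)) | z, lcm(lcm(s, t), lcm(w, f)) | i. i > 0, so lcm(lcm(s, t), lcm(w, f)) ≤ i.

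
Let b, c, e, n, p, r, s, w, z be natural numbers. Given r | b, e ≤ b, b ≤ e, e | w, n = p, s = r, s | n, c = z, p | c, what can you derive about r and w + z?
r | w + z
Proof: Since e ≤ b and b ≤ e, e = b. Since e | w, b | w. r | b, so r | w. Since s = r and s | n, r | n. n = p, so r | p. Since c = z and p | c, p | z. r | p, so r | z. r | w, so r | w + z.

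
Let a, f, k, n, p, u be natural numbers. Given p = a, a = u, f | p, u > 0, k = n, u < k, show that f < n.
Because p = a and a = u, p = u. f | p, so f | u. Since u > 0, f ≤ u. Since k = n and u < k, u < n. Since f ≤ u, f < n.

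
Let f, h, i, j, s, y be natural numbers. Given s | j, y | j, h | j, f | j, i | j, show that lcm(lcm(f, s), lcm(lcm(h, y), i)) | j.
Since f | j and s | j, lcm(f, s) | j. h | j and y | j, therefore lcm(h, y) | j. i | j, so lcm(lcm(h, y), i) | j. lcm(f, s) | j, so lcm(lcm(f, s), lcm(lcm(h, y), i)) | j.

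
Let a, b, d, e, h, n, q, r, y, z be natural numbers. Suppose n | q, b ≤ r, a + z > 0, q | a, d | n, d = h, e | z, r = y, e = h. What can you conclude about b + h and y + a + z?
b + h ≤ y + a + z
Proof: r = y and b ≤ r, hence b ≤ y. d = h and d | n, hence h | n. n | q and q | a, so n | a. Since h | n, h | a. e = h and e | z, hence h | z. Since h | a, h | a + z. Since a + z > 0, h ≤ a + z. b ≤ y, so b + h ≤ y + a + z.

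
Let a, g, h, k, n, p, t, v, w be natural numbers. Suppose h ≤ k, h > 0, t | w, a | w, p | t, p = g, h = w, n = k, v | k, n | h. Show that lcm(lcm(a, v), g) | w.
From n = k and n | h, k | h. Since h > 0, k ≤ h. h ≤ k, so k = h. Since h = w, k = w. v | k, so v | w. a | w, so lcm(a, v) | w. p | t and t | w, hence p | w. Since p = g, g | w. Since lcm(a, v) | w, lcm(lcm(a, v), g) | w.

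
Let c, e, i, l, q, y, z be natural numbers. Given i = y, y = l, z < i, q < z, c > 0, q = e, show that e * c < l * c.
Because i = y and y = l, i = l. Since q = e and q < z, e < z. Since z < i, e < i. i = l, so e < l. Since c > 0, by multiplying by a positive, e * c < l * c.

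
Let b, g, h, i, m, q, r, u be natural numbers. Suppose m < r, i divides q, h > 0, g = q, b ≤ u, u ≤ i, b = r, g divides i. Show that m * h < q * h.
b = r and b ≤ u, therefore r ≤ u. g = q and g divides i, therefore q divides i. Since i divides q, i = q. Since u ≤ i, u ≤ q. Because r ≤ u, r ≤ q. Because m < r, m < q. From h > 0, by multiplying by a positive, m * h < q * h.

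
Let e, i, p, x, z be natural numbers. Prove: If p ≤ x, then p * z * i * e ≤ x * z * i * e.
p ≤ x. By multiplying by a non-negative, p * z ≤ x * z. By multiplying by a non-negative, p * z * i ≤ x * z * i. By multiplying by a non-negative, p * z * i * e ≤ x * z * i * e.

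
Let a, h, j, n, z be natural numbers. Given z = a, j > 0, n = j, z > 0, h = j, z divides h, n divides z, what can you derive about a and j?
a = j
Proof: n = j and n divides z, hence j divides z. Since z > 0, j ≤ z. h = j and z divides h, so z divides j. Because j > 0, z ≤ j. Since j ≤ z, j = z. From z = a, j = a. Then a = j.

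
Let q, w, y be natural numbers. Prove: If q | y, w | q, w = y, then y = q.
w = y and w | q, thus y | q. q | y, so y = q.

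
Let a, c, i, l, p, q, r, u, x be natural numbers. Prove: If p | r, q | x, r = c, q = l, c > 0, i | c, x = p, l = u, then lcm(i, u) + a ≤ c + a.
q = l and l = u, hence q = u. q | x, so u | x. x = p, so u | p. r = c and p | r, therefore p | c. Since u | p, u | c. Because i | c, lcm(i, u) | c. c > 0, so lcm(i, u) ≤ c. Then lcm(i, u) + a ≤ c + a.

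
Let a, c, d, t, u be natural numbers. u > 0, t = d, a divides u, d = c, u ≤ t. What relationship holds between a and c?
a ≤ c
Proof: t = d and d = c, so t = c. a divides u and u > 0, hence a ≤ u. u ≤ t, so a ≤ t. t = c, so a ≤ c.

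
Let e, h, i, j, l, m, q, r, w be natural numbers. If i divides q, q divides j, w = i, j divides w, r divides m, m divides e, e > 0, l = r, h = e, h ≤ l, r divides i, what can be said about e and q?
e divides q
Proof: Since w = i and j divides w, j divides i. Since q divides j, q divides i. i divides q, so i = q. r divides m and m divides e, so r divides e. Since e > 0, r ≤ e. Since h = e and h ≤ l, e ≤ l. From l = r, e ≤ r. Since r ≤ e, r = e. Since r divides i, e divides i. Since i = q, e divides q.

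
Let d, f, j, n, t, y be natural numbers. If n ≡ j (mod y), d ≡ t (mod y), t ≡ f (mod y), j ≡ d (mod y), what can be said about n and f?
n ≡ f (mod y)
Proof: From n ≡ j (mod y) and j ≡ d (mod y), n ≡ d (mod y). d ≡ t (mod y), so n ≡ t (mod y). Since t ≡ f (mod y), n ≡ f (mod y).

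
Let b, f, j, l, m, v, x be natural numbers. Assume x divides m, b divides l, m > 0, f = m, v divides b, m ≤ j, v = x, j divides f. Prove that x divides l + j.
v = x and v divides b, so x divides b. b divides l, so x divides l. From f = m and j divides f, j divides m. m > 0, so j ≤ m. From m ≤ j, m = j. x divides m, so x divides j. From x divides l, x divides l + j.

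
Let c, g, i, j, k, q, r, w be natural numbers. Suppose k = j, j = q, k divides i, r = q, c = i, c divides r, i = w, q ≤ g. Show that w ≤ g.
k = j and j = q, so k = q. k divides i, so q divides i. c = i and c divides r, hence i divides r. r = q, so i divides q. Since q divides i, q = i. i = w, so q = w. q ≤ g, so w ≤ g.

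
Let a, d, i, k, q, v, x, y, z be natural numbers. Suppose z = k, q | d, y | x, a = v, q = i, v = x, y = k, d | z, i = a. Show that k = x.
Since y = k and y | x, k | x. q = i and i = a, thus q = a. Since a = v, q = v. q | d, so v | d. Because d | z, v | z. Since v = x, x | z. z = k, so x | k. k | x, so k = x.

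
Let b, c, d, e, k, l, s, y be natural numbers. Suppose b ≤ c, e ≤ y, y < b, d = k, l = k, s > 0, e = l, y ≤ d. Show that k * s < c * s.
d = k and y ≤ d, hence y ≤ k. e = l and l = k, thus e = k. Because e ≤ y, k ≤ y. Since y ≤ k, y = k. From y < b and b ≤ c, y < c. Since y = k, k < c. Since s > 0, k * s < c * s.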